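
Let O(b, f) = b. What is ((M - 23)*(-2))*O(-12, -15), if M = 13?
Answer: -240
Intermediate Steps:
((M - 23)*(-2))*O(-12, -15) = ((13 - 23)*(-2))*(-12) = -10*(-2)*(-12) = 20*(-12) = -240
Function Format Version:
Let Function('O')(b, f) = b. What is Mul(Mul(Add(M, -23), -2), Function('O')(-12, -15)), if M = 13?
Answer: -240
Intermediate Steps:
Mul(Mul(Add(M, -23), -2), Function('O')(-12, -15)) = Mul(Mul(Add(13, -23), -2), -12) = Mul(Mul(-10, -2), -12) = Mul(20, -12) = -240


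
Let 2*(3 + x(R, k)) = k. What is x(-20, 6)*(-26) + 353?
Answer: 353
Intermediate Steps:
x(R, k) = -3 + k/2
x(-20, 6)*(-26) + 353 = (-3 + (½)*6)*(-26) + 353 = (-3 + 3)*(-26) + 353 = 0*(-26) + 353 = 0 + 353 = 353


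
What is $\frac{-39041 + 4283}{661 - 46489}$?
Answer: $\frac{1931}{2546} \approx 0.75844$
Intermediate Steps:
$\frac{-39041 + 4283}{661 - 46489} = - \frac{34758}{-45828} = \left(-34758\right) \left(- \frac{1}{45828}\right) = \frac{1931}{2546}$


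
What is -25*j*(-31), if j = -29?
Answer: -22475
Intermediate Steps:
-25*j*(-31) = -25*(-29)*(-31) = 725*(-31) = -22475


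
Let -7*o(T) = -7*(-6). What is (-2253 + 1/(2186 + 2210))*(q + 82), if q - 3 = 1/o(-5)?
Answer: -5041231183/26376 ≈ -1.9113e+5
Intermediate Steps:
o(T) = -6 (o(T) = -(-1)*(-6) = -1/7*42 = -6)
q = 17/6 (q = 3 + 1/(-6) = 3 - 1/6 = 17/6 ≈ 2.8333)
(-2253 + 1/(2186 + 2210))*(q + 82) = (-2253 + 1/(2186 + 2210))*(17/6 + 82) = (-2253 + 1/4396)*(509/6) = -9904187/4396*509/6 = -5041231183/26376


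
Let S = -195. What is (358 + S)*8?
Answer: 1304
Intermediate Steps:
(358 + S)*8 = (358 - 195)*8 = 163*8 = 1304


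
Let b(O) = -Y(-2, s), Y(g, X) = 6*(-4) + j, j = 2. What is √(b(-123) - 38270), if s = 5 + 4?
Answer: 2*I*√9562 ≈ 195.57*I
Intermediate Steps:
s = 9
Y(g, X) = -22 (Y(g, X) = 6*(-4) + 2 = -24 + 2 = -22)
b(O) = 22 (b(O) = -1*(-22) = 22)
√(b(-123) - 38270) = √(22 - 38270) = √(-38248) = 2*I*√9562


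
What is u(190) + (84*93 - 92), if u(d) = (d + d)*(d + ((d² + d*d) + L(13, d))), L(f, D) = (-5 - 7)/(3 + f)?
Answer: 27515635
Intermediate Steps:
L(f, D) = -12/(3 + f)
u(d) = 2*d*(-¾ + d + 2*d²) (u(d) = (d + d)*(d + ((d² + d*d) - 12/(3 + 13))) = (2*d)*(d + ((d² + d²) - 12/16)) = (2*d)*(d + (2*d² - 12*1/16)) = (2*d)*(d + (2*d² - ¾)) = (2*d)*(d + (-¾ + 2*d²)) = (2*d)*(-¾ + d + 2*d²) = 2*d*(-¾ + d + 2*d²))
u(190) + (84*93 - 92) = (½)*190*(-3 + 4*190 + 8*190²) + (84*93 - 92) = (½)*190*(-3 + 760 + 8*36100) + (7812 - 92) = (½)*190*(-3 + 760 + 288800) + 7720 = (½)*190*289557 + 7720 = 27507915 + 7720 = 27515635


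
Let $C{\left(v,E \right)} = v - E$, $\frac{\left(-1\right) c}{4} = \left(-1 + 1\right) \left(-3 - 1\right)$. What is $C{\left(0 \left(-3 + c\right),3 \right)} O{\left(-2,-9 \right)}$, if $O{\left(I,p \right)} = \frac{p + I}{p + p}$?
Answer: $- \frac{11}{6} \approx -1.8333$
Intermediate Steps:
$O{\left(I,p \right)} = \frac{I + p}{2 p}$
$c = 0$ ($c = - 4 \left(-1 + 1\right) \left(-3 - 1\right) = - 4 \cdot 0 \left(-4\right) = \left(-4\right) 0 = 0$)
$C{\left(0 \left(-3 + c\right),3 \right)} O{\left(-2,-9 \right)} = \left(0 \left(-3 + 0\right) - 3\right) \frac{-2 - 9}{2 \left(-9\right)} = \left(0 \left(-3\right) - 3\right) \frac{1}{2} \left(- \frac{1}{9}\right) \left(-11\right) = \left(0 - 3\right) \frac{11}{18} = \left(-3\right) \frac{11}{18} = - \frac{11}{6}$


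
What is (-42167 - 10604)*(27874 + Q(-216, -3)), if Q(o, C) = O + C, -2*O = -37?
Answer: -2943513609/2 ≈ -1.4718e+9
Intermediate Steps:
O = 37/2 (O = -½*(-37) = 37/2 ≈ 18.500)
Q(o, C) = 37/2 + C
(-42167 - 10604)*(27874 + Q(-216, -3)) = (-42167 - 10604)*(27874 + (37/2 - 3)) = -52771*(27874 + 31/2) = -52771*55779/2 = -2943513609/2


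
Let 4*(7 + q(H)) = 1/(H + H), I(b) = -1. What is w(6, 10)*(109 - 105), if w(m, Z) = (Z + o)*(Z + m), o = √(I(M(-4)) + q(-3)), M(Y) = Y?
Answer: 640 + 16*I*√1158/3 ≈ 640.0 + 181.49*I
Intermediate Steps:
q(H) = -7 + 1/(8*H) (q(H) = -7 + 1/(4*(H + H)) = -7 + 1/(4*((2*H))) = -7 + (1/(2*H))/4 = -7 + 1/(8*H))
o = I*√1158/12 (o = √(-1 + (-7 + (⅛)/(-3))) = √(-1 + (-7 + (⅛)*(-⅓))) = √(-1 + (-7 - 1/24)) = √(-1 - 169/24) = √(-193/24) = I*√1158/12 ≈ 2.8358*I)
w(m, Z) = (Z + m)*(Z + I*√1158/12) (w(m, Z) = (Z + I*√1158/12)*(Z + m) = (Z + m)*(Z + I*√1158/12))
w(6, 10)*(109 - 105) = (10² + 10*6 + (1/12)*I*10*√1158 + (1/12)*I*6*√1158)*(109 - 105) = (100 + 60 + 5*I*√1158/6 + I*√1158/2)*4 = (160 + 4*I*√1158/3)*4 = 640 + 16*I*√1158/3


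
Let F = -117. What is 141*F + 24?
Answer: -16473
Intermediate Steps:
141*F + 24 = 141*(-117) + 24 = -16497 + 24 = -16473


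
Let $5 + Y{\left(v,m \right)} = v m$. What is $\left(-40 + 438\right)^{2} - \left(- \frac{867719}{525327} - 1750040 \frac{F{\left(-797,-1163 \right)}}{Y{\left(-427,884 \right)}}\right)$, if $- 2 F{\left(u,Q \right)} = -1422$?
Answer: $\frac{30757674240965291}{198296758671} \approx 1.5511 \cdot 10^{5}$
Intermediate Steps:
$Y{\left(v,m \right)} = -5 + m v$ ($Y{\left(v,m \right)} = -5 + v m = -5 + m v$)
$F{\left(u,Q \right)} = 711$ ($F{\left(u,Q \right)} = \left(- \frac{1}{2}\right) \left(-1422\right) = 711$)
$\left(-40 + 438\right)^{2} - \left(- \frac{867719}{525327} - 1750040 \frac{F{\left(-797,-1163 \right)}}{Y{\left(-427,884 \right)}}\right) = \left(-40 + 438\right)^{2} + \left(\frac{1750040}{\left(-5 + 884 \left(-427\right)\right) \frac{1}{711}} - \frac{1735438}{-1050654}\right) = 398^{2} + \left(\frac{1750040}{\left(-5 - 377468\right) \frac{1}{711}} - - \frac{867719}{525327}\right) = 158404 + \left(\frac{1750040}{\left(-377473\right) \frac{1}{711}} + \frac{867719}{525327}\right) = 158404 + \left(\frac{1750040}{- \frac{377473}{711}} + \frac{867719}{525327}\right) = 158404 + \left(1750040 \left(- \frac{711}{377473}\right) + \frac{867719}{525327}\right) = 158404 + \left(- \frac{1244278440}{377473} + \frac{867719}{525327}\right) = 158404 - \frac{653325519555793}{198296758671} = \frac{30757674240965291}{198296758671}$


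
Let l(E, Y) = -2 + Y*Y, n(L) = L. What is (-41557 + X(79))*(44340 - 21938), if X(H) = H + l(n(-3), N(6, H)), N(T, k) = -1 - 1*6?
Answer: -928137262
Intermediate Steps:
N(T, k) = -7 (N(T, k) = -1 - 6 = -7)
l(E, Y) = -2 + Y²
X(H) = 47 + H (X(H) = H + (-2 + (-7)²) = H + (-2 + 49) = H + 47 = 47 + H)
(-41557 + X(79))*(44340 - 21938) = (-41557 + (47 + 79))*(44340 - 21938) = (-41557 + 126)*22402 = -41431*22402 = -928137262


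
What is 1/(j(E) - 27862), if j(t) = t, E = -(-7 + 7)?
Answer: -1/27862 ≈ -3.5891e-5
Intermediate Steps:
E = 0 (E = -1*0 = 0)
1/(j(E) - 27862) = 1/(0 - 27862) = 1/(-27862) = -1/27862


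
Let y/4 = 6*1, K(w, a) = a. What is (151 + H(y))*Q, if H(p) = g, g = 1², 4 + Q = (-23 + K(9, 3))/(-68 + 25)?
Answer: -23104/43 ≈ -537.30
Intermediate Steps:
Q = -152/43 (Q = -4 + (-23 + 3)/(-68 + 25) = -4 - 20/(-43) = -4 - 20*(-1/43) = -4 + 20/43 = -152/43 ≈ -3.5349)
y = 24 (y = 4*(6*1) = 4*6 = 24)
g = 1
H(p) = 1
(151 + H(y))*Q = (151 + 1)*(-152/43) = 152*(-152/43) = -23104/43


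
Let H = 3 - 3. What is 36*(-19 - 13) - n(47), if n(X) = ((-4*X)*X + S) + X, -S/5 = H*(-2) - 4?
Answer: 7617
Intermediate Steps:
H = 0
S = 20 (S = -5*(0*(-2) - 4) = -5*(0 - 4) = -5*(-4) = 20)
n(X) = 20 + X - 4*X**2 (n(X) = ((-4*X)*X + 20) + X = (-4*X**2 + 20) + X = (20 - 4*X**2) + X = 20 + X - 4*X**2)
36*(-19 - 13) - n(47) = 36*(-19 - 13) - (20 + 47 - 4*47**2) = 36*(-32) - (20 + 47 - 4*2209) = -1152 - (20 + 47 - 8836) = -1152 - 1*(-8769) = -1152 + 8769 = 7617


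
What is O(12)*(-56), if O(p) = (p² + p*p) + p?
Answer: -16800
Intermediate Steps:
O(p) = p + 2*p² (O(p) = (p² + p²) + p = 2*p² + p = p + 2*p²)
O(12)*(-56) = (12*(1 + 2*12))*(-56) = (12*(1 + 24))*(-56) = (12*25)*(-56) = 300*(-56) = -16800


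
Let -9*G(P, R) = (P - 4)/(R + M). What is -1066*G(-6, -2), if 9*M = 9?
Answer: 10660/9 ≈ 1184.4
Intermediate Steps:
M = 1 (M = (⅑)*9 = 1)
G(P, R) = -(-4 + P)/(9*(1 + R)) (G(P, R) = -(P - 4)/(9*(R + 1)) = -(-4 + P)/(9*(1 + R)))
-1066*G(-6, -2) = -1066*(4 - 1*(-6))/(9*(1 - 2)) = -1066*(4 + 6)/(9*(-1)) = -1066*(-1)*10/9 = -1066*(-10/9) = 10660/9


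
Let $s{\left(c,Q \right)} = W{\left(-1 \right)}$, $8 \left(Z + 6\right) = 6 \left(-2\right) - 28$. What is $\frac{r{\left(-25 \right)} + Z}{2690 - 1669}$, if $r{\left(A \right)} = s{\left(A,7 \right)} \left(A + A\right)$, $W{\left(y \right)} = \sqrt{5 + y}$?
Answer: $- \frac{111}{1021} \approx -0.10872$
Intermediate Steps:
$Z = -11$ ($Z = -6 + \frac{6 \left(-2\right) - 28}{8} = -6 + \frac{-12 - 28}{8} = -6 + \frac{1}{8} \left(-40\right) = -6 - 5 = -11$)
$s{\left(c,Q \right)} = 2$ ($s{\left(c,Q \right)} = \sqrt{5 - 1} = \sqrt{4} = 2$)
$r{\left(A \right)} = 4 A$ ($r{\left(A \right)} = 2 \left(A + A\right) = 2 \cdot 2 A = 4 A$)
$\frac{r{\left(-25 \right)} + Z}{2690 - 1669} = \frac{4 \left(-25\right) - 11}{2690 - 1669} = \frac{-100 - 11}{1021} = \left(-111\right) \frac{1}{1021} = - \frac{111}{1021}$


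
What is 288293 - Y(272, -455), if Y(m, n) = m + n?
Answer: 288476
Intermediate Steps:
288293 - Y(272, -455) = 288293 - (272 - 455) = 288293 - 1*(-183) = 288293 + 183 = 288476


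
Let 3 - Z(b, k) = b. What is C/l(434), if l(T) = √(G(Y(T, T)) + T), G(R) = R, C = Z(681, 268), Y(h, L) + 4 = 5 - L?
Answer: -678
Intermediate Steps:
Z(b, k) = 3 - b
Y(h, L) = 1 - L (Y(h, L) = -4 + (5 - L) = 1 - L)
C = -678 (C = 3 - 1*681 = 3 - 681 = -678)
l(T) = 1 (l(T) = √((1 - T) + T) = √1 = 1)
C/l(434) = -678/1 = -678*1 = -678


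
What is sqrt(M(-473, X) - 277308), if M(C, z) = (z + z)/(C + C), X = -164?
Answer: 2*I*sqrt(15510440990)/473 ≈ 526.6*I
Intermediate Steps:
M(C, z) = z/C (M(C, z) = (2*z)/((2*C)) = (2*z)*(1/(2*C)) = z/C)
sqrt(M(-473, X) - 277308) = sqrt(-164/(-473) - 277308) = sqrt(-164*(-1/473) - 277308) = sqrt(164/473 - 277308) = sqrt(-131166520/473) = 2*I*sqrt(15510440990)/473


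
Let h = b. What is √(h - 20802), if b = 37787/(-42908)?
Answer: I*√9575027502181/21454 ≈ 144.23*I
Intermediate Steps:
b = -37787/42908 (b = 37787*(-1/42908) = -37787/42908 ≈ -0.88065)
h = -37787/42908 ≈ -0.88065
√(h - 20802) = √(-37787/42908 - 20802) = √(-892610003/42908) = I*√9575027502181/21454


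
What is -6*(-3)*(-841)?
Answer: -15138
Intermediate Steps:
-6*(-3)*(-841) = 18*(-841) = -15138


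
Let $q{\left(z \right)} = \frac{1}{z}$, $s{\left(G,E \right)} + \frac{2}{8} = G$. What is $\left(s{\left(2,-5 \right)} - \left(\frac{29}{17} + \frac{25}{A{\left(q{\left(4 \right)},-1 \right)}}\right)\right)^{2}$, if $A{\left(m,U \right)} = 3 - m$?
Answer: $\frac{45792289}{559504} \approx 81.844$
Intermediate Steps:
$s{\left(G,E \right)} = - \frac{1}{4} + G$
$\left(s{\left(2,-5 \right)} - \left(\frac{29}{17} + \frac{25}{A{\left(q{\left(4 \right)},-1 \right)}}\right)\right)^{2} = \left(\left(- \frac{1}{4} + 2\right) - \left(\frac{29}{17} + \frac{25}{3 - \frac{1}{4}}\right)\right)^{2} = \left(\frac{7}{4} - \left(\frac{29}{17} + \frac{25}{3 - \frac{1}{4}}\right)\right)^{2} = \left(\frac{7}{4} - \left(\frac{29}{17} + \frac{25}{\frac{11}{4}}\right)\right)^{2} = \left(\frac{7}{4} - \frac{2019}{187}\right)^{2} = \left(- \frac{6767}{748}\right)^{2} = \frac{45792289}{559504}$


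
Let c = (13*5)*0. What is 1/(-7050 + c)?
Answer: -1/7050 ≈ -0.00014184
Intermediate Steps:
c = 0 (c = 65*0 = 0)
1/(-7050 + c) = 1/(-7050 + 0) = 1/(-7050) = -1/7050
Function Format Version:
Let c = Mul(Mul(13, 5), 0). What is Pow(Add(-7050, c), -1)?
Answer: Rational(-1, 7050) ≈ -0.00014184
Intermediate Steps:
c = 0 (c = Mul(65, 0) = 0)
Pow(Add(-7050, c), -1) = Pow(Add(-7050, 0), -1) = Pow(-7050, -1) = Rational(-1, 7050)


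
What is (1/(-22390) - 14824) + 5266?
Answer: -214003621/22390 ≈ -9558.0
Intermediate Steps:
(1/(-22390) - 14824) + 5266 = (-1/22390 - 14824) + 5266 = -331909361/22390 + 5266 = -214003621/22390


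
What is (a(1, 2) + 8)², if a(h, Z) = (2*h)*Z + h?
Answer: 169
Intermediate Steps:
a(h, Z) = h + 2*Z*h (a(h, Z) = 2*Z*h + h = h + 2*Z*h)
(a(1, 2) + 8)² = (1*(1 + 2*2) + 8)² = (1*(1 + 4) + 8)² = (1*5 + 8)² = (5 + 8)² = 13² = 169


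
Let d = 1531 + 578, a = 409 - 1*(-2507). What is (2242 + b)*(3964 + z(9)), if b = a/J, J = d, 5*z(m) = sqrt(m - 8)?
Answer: 31259659458/3515 ≈ 8.8932e+6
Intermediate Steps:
z(m) = sqrt(-8 + m)/5 (z(m) = sqrt(m - 8)/5 = sqrt(-8 + m)/5)
a = 2916 (a = 409 + 2507 = 2916)
d = 2109
J = 2109
b = 972/703 (b = 2916/2109 = 2916*(1/2109) = 972/703 ≈ 1.3826)
(2242 + b)*(3964 + z(9)) = (2242 + 972/703)*(3964 + sqrt(-8 + 9)/5) = 1577098*(3964 + sqrt(1)/5)/703 = 1577098*(3964 + (1/5)*1)/703 = 1577098*(3964 + 1/5)/703 = (1577098/703)*(19821/5) = 31259659458/3515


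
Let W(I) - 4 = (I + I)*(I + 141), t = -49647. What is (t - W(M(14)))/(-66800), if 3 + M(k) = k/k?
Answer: 9819/13360 ≈ 0.73495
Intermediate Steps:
M(k) = -2 (M(k) = -3 + k/k = -3 + 1 = -2)
W(I) = 4 + 2*I*(141 + I) (W(I) = 4 + (I + I)*(I + 141) = 4 + (2*I)*(141 + I) = 4 + 2*I*(141 + I))
(t - W(M(14)))/(-66800) = (-49647 - (4 + 2*(-2)**2 + 282*(-2)))/(-66800) = (-49647 - (4 + 2*4 - 564))*(-1/66800) = (-49647 - (4 + 8 - 564))*(-1/66800) = (-49647 - 1*(-552))*(-1/66800) = (-49647 + 552)*(-1/66800) = -49095*(-1/66800) = 9819/13360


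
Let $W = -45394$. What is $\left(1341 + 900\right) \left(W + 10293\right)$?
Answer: $-78661341$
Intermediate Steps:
$\left(1341 + 900\right) \left(W + 10293\right) = \left(1341 + 900\right) \left(-45394 + 10293\right) = 2241 \left(-35101\right) = -78661341$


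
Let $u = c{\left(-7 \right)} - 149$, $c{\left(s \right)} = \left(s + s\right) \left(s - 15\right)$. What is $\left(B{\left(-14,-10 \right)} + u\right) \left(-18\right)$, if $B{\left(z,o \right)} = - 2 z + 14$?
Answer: $-3618$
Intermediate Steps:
$B{\left(z,o \right)} = 14 - 2 z$
$c{\left(s \right)} = 2 s \left(-15 + s\right)$
$u = 159$ ($u = 2 \left(-7\right) \left(-15 - 7\right) - 149 = 2 \left(-7\right) \left(-22\right) - 149 = 308 - 149 = 159$)
$\left(B{\left(-14,-10 \right)} + u\right) \left(-18\right) = \left(\left(14 - -28\right) + 159\right) \left(-18\right) = \left(\left(14 + 28\right) + 159\right) \left(-18\right) = \left(42 + 159\right) \left(-18\right) = 201 \left(-18\right) = -3618$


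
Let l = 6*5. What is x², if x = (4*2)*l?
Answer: 57600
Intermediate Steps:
l = 30
x = 240 (x = (4*2)*30 = 8*30 = 240)
x² = 240² = 57600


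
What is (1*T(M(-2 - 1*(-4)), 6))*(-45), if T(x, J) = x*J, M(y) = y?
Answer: -540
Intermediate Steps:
T(x, J) = J*x
(1*T(M(-2 - 1*(-4)), 6))*(-45) = (1*(6*(-2 - 1*(-4))))*(-45) = (1*(6*(-2 + 4)))*(-45) = (1*(6*2))*(-45) = (1*12)*(-45) = 12*(-45) = -540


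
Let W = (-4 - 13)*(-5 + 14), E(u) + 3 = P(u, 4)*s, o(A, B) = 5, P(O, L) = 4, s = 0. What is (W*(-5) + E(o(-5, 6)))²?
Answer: 580644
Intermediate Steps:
E(u) = -3 (E(u) = -3 + 4*0 = -3 + 0 = -3)
W = -153 (W = -17*9 = -153)
(W*(-5) + E(o(-5, 6)))² = (-153*(-5) - 3)² = (765 - 3)² = 762² = 580644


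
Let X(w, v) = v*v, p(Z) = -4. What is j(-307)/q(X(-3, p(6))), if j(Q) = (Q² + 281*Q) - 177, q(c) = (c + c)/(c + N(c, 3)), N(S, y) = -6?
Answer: 39025/16 ≈ 2439.1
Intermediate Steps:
X(w, v) = v²
q(c) = 2*c/(-6 + c) (q(c) = (c + c)/(c - 6) = (2*c)/(-6 + c) = 2*c/(-6 + c))
j(Q) = -177 + Q² + 281*Q
j(-307)/q(X(-3, p(6))) = (-177 + (-307)² + 281*(-307))/((2*(-4)²/(-6 + (-4)²))) = (-177 + 94249 - 86267)/((2*16/(-6 + 16))) = 7805/((2*16/10)) = 7805/((2*16*(⅒))) = 7805/(16/5) = 7805*(5/16) = 39025/16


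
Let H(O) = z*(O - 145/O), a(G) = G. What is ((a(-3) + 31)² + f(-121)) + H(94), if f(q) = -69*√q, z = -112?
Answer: -449848/47 - 759*I ≈ -9571.2 - 759.0*I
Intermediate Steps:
H(O) = -112*O + 16240/O (H(O) = -112*(O - 145/O) = -112*O + 16240/O)
((a(-3) + 31)² + f(-121)) + H(94) = ((-3 + 31)² - 759*I) + (-112*94 + 16240/94) = (28² - 759*I) + (-10528 + 16240*(1/94)) = (784 - 759*I) + (-10528 + 8120/47) = (784 - 759*I) - 486696/47 = -449848/47 - 759*I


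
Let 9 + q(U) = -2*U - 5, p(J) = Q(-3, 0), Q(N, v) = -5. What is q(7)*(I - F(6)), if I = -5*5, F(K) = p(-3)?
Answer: 560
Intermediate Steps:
p(J) = -5
q(U) = -14 - 2*U (q(U) = -9 + (-2*U - 5) = -9 + (-5 - 2*U) = -14 - 2*U)
F(K) = -5
I = -25
q(7)*(I - F(6)) = (-14 - 2*7)*(-25 - 1*(-5)) = (-14 - 14)*(-25 + 5) = -28*(-20) = 560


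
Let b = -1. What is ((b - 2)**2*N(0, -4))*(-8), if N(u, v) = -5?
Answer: 360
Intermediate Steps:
((b - 2)**2*N(0, -4))*(-8) = ((-1 - 2)**2*(-5))*(-8) = ((-3)**2*(-5))*(-8) = (9*(-5))*(-8) = -45*(-8) = 360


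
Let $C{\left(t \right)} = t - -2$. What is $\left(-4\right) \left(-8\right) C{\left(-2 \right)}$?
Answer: $0$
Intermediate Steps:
$C{\left(t \right)} = 2 + t$ ($C{\left(t \right)} = t + 2 = 2 + t$)
$\left(-4\right) \left(-8\right) C{\left(-2 \right)} = \left(-4\right) \left(-8\right) \left(2 - 2\right) = 32 \cdot 0 = 0$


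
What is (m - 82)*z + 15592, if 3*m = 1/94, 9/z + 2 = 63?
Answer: 89335159/5734 ≈ 15580.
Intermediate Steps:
z = 9/61 (z = 9/(-2 + 63) = 9/61 ≈ 0.14754)
m = 1/282 (m = (⅓)/94 = (⅓)*(1/94) = 1/282 ≈ 0.0035461)
(m - 82)*z + 15592 = (1/282 - 82)*(9/61) + 15592 = -23123/282*9/61 + 15592 = -69369/5734 + 15592 = 89335159/5734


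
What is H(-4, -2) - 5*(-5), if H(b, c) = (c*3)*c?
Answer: 37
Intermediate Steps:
H(b, c) = 3*c² (H(b, c) = (3*c)*c = 3*c²)
H(-4, -2) - 5*(-5) = 3*(-2)² - 5*(-5) = 3*4 + 25 = 12 + 25 = 37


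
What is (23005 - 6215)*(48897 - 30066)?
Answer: 316172490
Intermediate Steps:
(23005 - 6215)*(48897 - 30066) = 16790*18831 = 316172490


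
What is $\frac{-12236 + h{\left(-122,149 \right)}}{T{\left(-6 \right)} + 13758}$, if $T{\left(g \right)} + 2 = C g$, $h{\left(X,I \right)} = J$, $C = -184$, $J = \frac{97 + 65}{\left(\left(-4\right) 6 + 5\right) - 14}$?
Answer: $- \frac{13465}{16346} \approx -0.82375$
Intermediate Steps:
$J = - \frac{54}{11}$ ($J = \frac{162}{\left(-24 + 5\right) - 14} = \frac{162}{-19 - 14} = \frac{162}{-33} = 162 \left(- \frac{1}{33}\right) = - \frac{54}{11} \approx -4.9091$)
$h{\left(X,I \right)} = - \frac{54}{11}$
$T{\left(g \right)} = -2 - 184 g$
$\frac{-12236 + h{\left(-122,149 \right)}}{T{\left(-6 \right)} + 13758} = \frac{-12236 - \frac{54}{11}}{\left(-2 - -1104\right) + 13758} = - \frac{134650}{11 \left(\left(-2 + 1104\right) + 13758\right)} = - \frac{134650}{11 \left(1102 + 13758\right)} = - \frac{134650}{11 \cdot 14860} = \left(- \frac{134650}{11}\right) \frac{1}{14860} = - \frac{13465}{16346}$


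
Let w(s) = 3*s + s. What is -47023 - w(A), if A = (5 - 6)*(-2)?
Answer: -47031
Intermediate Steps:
A = 2 (A = -1*(-2) = 2)
w(s) = 4*s
-47023 - w(A) = -47023 - 4*2 = -47023 - 1*8 = -47023 - 8 = -47031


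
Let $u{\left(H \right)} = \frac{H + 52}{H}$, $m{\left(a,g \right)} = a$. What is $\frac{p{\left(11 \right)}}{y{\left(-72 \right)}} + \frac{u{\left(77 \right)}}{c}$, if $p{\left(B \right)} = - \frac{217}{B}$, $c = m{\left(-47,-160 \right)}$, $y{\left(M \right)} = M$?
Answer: $\frac{62105}{260568} \approx 0.23834$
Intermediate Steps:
$c = -47$
$u{\left(H \right)} = \frac{52 + H}{H}$
$\frac{p{\left(11 \right)}}{y{\left(-72 \right)}} + \frac{u{\left(77 \right)}}{c} = \frac{\left(-217\right) \frac{1}{11}}{-72} + \frac{\frac{1}{77} \left(52 + 77\right)}{-47} = \left(-217\right) \frac{1}{11} \left(- \frac{1}{72}\right) + \frac{1}{77} \cdot 129 \left(- \frac{1}{47}\right) = \left(- \frac{217}{11}\right) \left(- \frac{1}{72}\right) + \frac{129}{77} \left(- \frac{1}{47}\right) = \frac{217}{792} - \frac{129}{3619} = \frac{62105}{260568}$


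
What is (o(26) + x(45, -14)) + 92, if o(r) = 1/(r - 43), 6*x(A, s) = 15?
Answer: 3211/34 ≈ 94.441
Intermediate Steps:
x(A, s) = 5/2 (x(A, s) = (1/6)*15 = 5/2)
o(r) = 1/(-43 + r)
(o(26) + x(45, -14)) + 92 = (1/(-43 + 26) + 5/2) + 92 = (1/(-17) + 5/2) + 92 = (-1/17 + 5/2) + 92 = 83/34 + 92 = 3211/34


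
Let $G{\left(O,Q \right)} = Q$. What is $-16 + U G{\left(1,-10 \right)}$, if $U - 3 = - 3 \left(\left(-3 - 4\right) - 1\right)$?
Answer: $-286$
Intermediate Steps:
$U = 27$ ($U = 3 - 3 \left(\left(-3 - 4\right) - 1\right) = 3 - 3 \left(-7 - 1\right) = 3 - -24 = 3 + 24 = 27$)
$-16 + U G{\left(1,-10 \right)} = -16 + 27 \left(-10\right) = -16 - 270 = -286$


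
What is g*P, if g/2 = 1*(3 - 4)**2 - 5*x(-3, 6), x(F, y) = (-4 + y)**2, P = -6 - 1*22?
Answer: 1064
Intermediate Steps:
P = -28 (P = -6 - 22 = -28)
g = -38 (g = 2*(1*(3 - 4)**2 - 5*(-4 + 6)**2) = 2*(1*(-1)**2 - 5*2**2) = 2*(1*1 - 5*4) = 2*(1 - 20) = 2*(-19) = -38)
g*P = -38*(-28) = 1064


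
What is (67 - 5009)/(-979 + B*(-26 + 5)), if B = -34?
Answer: 4942/265 ≈ 18.649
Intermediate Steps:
(67 - 5009)/(-979 + B*(-26 + 5)) = (67 - 5009)/(-979 - 34*(-26 + 5)) = -4942/(-979 - 34*(-21)) = -4942/(-979 + 714) = -4942/(-265) = -4942*(-1/265) = 4942/265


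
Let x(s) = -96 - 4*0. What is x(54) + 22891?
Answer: 22795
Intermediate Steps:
x(s) = -96 (x(s) = -96 - 1*0 = -96 + 0 = -96)
x(54) + 22891 = -96 + 22891 = 22795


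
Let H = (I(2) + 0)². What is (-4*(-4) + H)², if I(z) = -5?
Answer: 1681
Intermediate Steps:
H = 25 (H = (-5 + 0)² = (-5)² = 25)
(-4*(-4) + H)² = (-4*(-4) + 25)² = (16 + 25)² = 41² = 1681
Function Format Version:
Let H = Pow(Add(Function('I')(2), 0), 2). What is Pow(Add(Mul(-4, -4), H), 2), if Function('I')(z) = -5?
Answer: 1681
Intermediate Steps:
H = 25 (H = Pow(Add(-5, 0), 2) = Pow(-5, 2) = 25)
Pow(Add(Mul(-4, -4), H), 2) = Pow(Add(Mul(-4, -4), 25), 2) = Pow(Add(16, 25), 2) = Pow(41, 2) = 1681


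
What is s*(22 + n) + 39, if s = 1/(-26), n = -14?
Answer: 503/13 ≈ 38.692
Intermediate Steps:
s = -1/26 ≈ -0.038462
s*(22 + n) + 39 = -(22 - 14)/26 + 39 = -1/26*8 + 39 = -4/13 + 39 = 503/13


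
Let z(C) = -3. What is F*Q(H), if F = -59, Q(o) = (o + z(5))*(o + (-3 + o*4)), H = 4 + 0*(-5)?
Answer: -1003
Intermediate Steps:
H = 4 (H = 4 + 0 = 4)
Q(o) = (-3 + o)*(-3 + 5*o) (Q(o) = (o - 3)*(o + (-3 + o*4)) = (-3 + o)*(o + (-3 + 4*o)) = (-3 + o)*(-3 + 5*o))
F*Q(H) = -59*(9 - 18*4 + 5*4²) = -59*(9 - 72 + 5*16) = -59*(9 - 72 + 80) = -59*17 = -1003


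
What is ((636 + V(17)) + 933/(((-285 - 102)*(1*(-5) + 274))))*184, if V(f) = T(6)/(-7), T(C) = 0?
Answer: 4060792600/34701 ≈ 1.1702e+5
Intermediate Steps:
V(f) = 0 (V(f) = 0/(-7) = 0*(-⅐) = 0)
((636 + V(17)) + 933/(((-285 - 102)*(1*(-5) + 274))))*184 = ((636 + 0) + 933/(((-285 - 102)*(1*(-5) + 274))))*184 = (636 + 933/((-387*(-5 + 274))))*184 = (636 + 933/((-387*269)))*184 = (636 + 933/(-104103))*184 = (636 + 933*(-1/104103))*184 = (636 - 311/34701)*184 = (22069525/34701)*184 = 4060792600/34701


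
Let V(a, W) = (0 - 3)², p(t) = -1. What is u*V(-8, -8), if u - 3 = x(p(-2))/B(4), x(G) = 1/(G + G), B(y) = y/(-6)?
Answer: 135/4 ≈ 33.750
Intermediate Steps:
B(y) = -y/6 (B(y) = y*(-⅙) = -y/6)
x(G) = 1/(2*G)
V(a, W) = 9 (V(a, W) = (-3)² = 9)
u = 15/4 (u = 3 + ((½)/(-1))/((-⅙*4)) = 3 + ((½)*(-1))/(-⅔) = 3 - ½*(-3/2) = 3 + ¾ = 15/4 ≈ 3.7500)
u*V(-8, -8) = (15/4)*9 = 135/4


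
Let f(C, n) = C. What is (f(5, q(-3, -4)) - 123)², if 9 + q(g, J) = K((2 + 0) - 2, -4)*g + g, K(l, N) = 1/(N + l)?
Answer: 13924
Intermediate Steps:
q(g, J) = -9 + 3*g/4 (q(g, J) = -9 + (g/(-4 + ((2 + 0) - 2)) + g) = -9 + (g/(-4 + (2 - 2)) + g) = -9 + (g/(-4 + 0) + g) = -9 + (g/(-4) + g) = -9 + (-g/4 + g) = -9 + 3*g/4)
(f(5, q(-3, -4)) - 123)² = (5 - 123)² = (-118)² = 13924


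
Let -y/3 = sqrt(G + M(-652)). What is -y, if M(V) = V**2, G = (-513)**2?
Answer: 3*sqrt(688273) ≈ 2488.9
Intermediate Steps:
G = 263169
y = -3*sqrt(688273) (y = -3*sqrt(263169 + (-652)**2) = -3*sqrt(263169 + 425104) = -3*sqrt(688273) ≈ -2488.9)
-y = -(-3)*sqrt(688273) = 3*sqrt(688273)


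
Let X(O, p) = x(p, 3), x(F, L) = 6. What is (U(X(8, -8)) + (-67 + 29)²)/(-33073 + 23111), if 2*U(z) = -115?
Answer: -2773/19924 ≈ -0.13918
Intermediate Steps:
X(O, p) = 6
U(z) = -115/2 (U(z) = (½)*(-115) = -115/2)
(U(X(8, -8)) + (-67 + 29)²)/(-33073 + 23111) = (-115/2 + (-67 + 29)²)/(-33073 + 23111) = (-115/2 + (-38)²)/(-9962) = (-115/2 + 1444)*(-1/9962) = (2773/2)*(-1/9962) = -2773/19924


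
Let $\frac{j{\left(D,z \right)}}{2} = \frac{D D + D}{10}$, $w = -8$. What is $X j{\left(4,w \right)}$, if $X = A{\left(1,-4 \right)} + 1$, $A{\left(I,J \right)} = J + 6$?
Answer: $12$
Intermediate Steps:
$A{\left(I,J \right)} = 6 + J$
$j{\left(D,z \right)} = \frac{D}{5} + \frac{D^{2}}{5}$ ($j{\left(D,z \right)} = 2 \frac{D D + D}{10} = 2 \left(D^{2} + D\right) \frac{1}{10} = 2 \left(D + D^{2}\right) \frac{1}{10} = 2 \left(\frac{D}{10} + \frac{D^{2}}{10}\right) = \frac{D}{5} + \frac{D^{2}}{5}$)
$X = 3$ ($X = \left(6 - 4\right) + 1 = 2 + 1 = 3$)
$X j{\left(4,w \right)} = 3 \cdot \frac{1}{5} \cdot 4 \left(1 + 4\right) = 3 \cdot \frac{1}{5} \cdot 4 \cdot 5 = 3 \cdot 4 = 12$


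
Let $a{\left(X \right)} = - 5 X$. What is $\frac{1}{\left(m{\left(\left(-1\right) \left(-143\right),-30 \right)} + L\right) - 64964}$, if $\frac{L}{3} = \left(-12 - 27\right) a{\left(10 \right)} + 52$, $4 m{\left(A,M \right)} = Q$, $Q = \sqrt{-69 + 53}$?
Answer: $- \frac{58958}{3476045765} - \frac{i}{3476045765} \approx -1.6961 \cdot 10^{-5} - 2.8768 \cdot 10^{-10} i$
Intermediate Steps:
$Q = 4 i$ ($Q = \sqrt{-16} = 4 i \approx 4.0 i$)
$m{\left(A,M \right)} = i$ ($m{\left(A,M \right)} = \frac{4 i}{4} = i$)
$L = 6006$ ($L = 3 \left(\left(-12 - 27\right) \left(\left(-5\right) 10\right) + 52\right) = 3 \left(\left(-12 - 27\right) \left(-50\right) + 52\right) = 3 \left(\left(-39\right) \left(-50\right) + 52\right) = 3 \left(1950 + 52\right) = 3 \cdot 2002 = 6006$)
$\frac{1}{\left(m{\left(\left(-1\right) \left(-143\right),-30 \right)} + L\right) - 64964} = \frac{1}{\left(i + 6006\right) - 64964} = \frac{1}{\left(6006 + i\right) - 64964} = \frac{1}{-58958 + i} = \frac{-58958 - i}{3476045765}$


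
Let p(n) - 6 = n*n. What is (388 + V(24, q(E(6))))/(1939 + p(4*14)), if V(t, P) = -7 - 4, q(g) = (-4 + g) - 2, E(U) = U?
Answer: 377/5081 ≈ 0.074198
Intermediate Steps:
q(g) = -6 + g
p(n) = 6 + n² (p(n) = 6 + n*n = 6 + n²)
V(t, P) = -11
(388 + V(24, q(E(6))))/(1939 + p(4*14)) = (388 - 11)/(1939 + (6 + (4*14)²)) = 377/(1939 + (6 + 56²)) = 377/(1939 + (6 + 3136)) = 377/(1939 + 3142) = 377/5081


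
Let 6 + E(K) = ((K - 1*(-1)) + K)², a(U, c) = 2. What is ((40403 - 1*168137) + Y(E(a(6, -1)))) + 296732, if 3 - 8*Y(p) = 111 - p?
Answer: 1351895/8 ≈ 1.6899e+5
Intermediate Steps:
E(K) = -6 + (1 + 2*K)² (E(K) = -6 + ((K - 1*(-1)) + K)² = -6 + ((K + 1) + K)² = -6 + ((1 + K) + K)² = -6 + (1 + 2*K)²)
Y(p) = -27/2 + p/8 (Y(p) = 3/8 - (111 - p)/8 = 3/8 + (-111/8 + p/8) = -27/2 + p/8)
((40403 - 1*168137) + Y(E(a(6, -1)))) + 296732 = ((40403 - 1*168137) + (-27/2 + (-6 + (1 + 2*2)²)/8)) + 296732 = ((40403 - 168137) + (-27/2 + (-6 + (1 + 4)²)/8)) + 296732 = (-127734 + (-27/2 + (-6 + 5²)/8)) + 296732 = (-127734 + (-27/2 + (-6 + 25)/8)) + 296732 = (-127734 + (-27/2 + (⅛)*19)) + 296732 = (-127734 + (-27/2 + 19/8)) + 296732 = (-127734 - 89/8) + 296732 = -1021961/8 + 296732 = 1351895/8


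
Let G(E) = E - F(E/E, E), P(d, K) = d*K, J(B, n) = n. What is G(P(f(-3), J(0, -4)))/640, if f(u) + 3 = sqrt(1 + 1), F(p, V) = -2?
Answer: 7/320 - sqrt(2)/160 ≈ 0.013036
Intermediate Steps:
f(u) = -3 + sqrt(2) (f(u) = -3 + sqrt(1 + 1) = -3 + sqrt(2))
P(d, K) = K*d
G(E) = 2 + E (G(E) = E - 1*(-2) = E + 2 = 2 + E)
G(P(f(-3), J(0, -4)))/640 = (2 - 4*(-3 + sqrt(2)))/640 = (2 + (12 - 4*sqrt(2)))*(1/640) = (14 - 4*sqrt(2))*(1/640) = 7/320 - sqrt(2)/160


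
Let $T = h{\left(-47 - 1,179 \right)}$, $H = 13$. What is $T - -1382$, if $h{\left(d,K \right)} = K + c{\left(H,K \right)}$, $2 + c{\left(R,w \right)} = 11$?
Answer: $1570$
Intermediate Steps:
$c{\left(R,w \right)} = 9$ ($c{\left(R,w \right)} = -2 + 11 = 9$)
$h{\left(d,K \right)} = 9 + K$ ($h{\left(d,K \right)} = K + 9 = 9 + K$)
$T = 188$ ($T = 9 + 179 = 188$)
$T - -1382 = 188 - -1382 = 188 + 1382 = 1570$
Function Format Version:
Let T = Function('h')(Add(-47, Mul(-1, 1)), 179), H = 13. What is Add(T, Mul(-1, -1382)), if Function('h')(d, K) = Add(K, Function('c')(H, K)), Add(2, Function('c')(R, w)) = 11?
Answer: 1570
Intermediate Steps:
Function('c')(R, w) = 9 (Function('c')(R, w) = Add(-2, 11) = 9)
Function('h')(d, K) = Add(9, K) (Function('h')(d, K) = Add(K, 9) = Add(9, K))
T = 188 (T = Add(9, 179) = 188)
Add(T, Mul(-1, -1382)) = Add(188, Mul(-1, -1382)) = Add(188, 1382) = 1570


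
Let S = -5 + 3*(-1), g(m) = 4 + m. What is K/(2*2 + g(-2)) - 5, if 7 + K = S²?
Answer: 9/2 ≈ 4.5000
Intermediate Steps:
S = -8 (S = -5 - 3 = -8)
K = 57 (K = -7 + (-8)² = -7 + 64 = 57)
K/(2*2 + g(-2)) - 5 = 57/(2*2 + (4 - 2)) - 5 = 57/(4 + 2) - 5 = 57/6 - 5 = (⅙)*57 - 5 = 19/2 - 5 = 9/2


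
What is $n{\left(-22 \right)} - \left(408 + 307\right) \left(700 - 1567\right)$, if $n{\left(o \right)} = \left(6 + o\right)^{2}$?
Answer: $620161$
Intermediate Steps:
$n{\left(-22 \right)} - \left(408 + 307\right) \left(700 - 1567\right) = \left(6 - 22\right)^{2} - \left(408 + 307\right) \left(700 - 1567\right) = \left(-16\right)^{2} - 715 \left(-867\right) = 256 - -619905 = 256 + 619905 = 620161$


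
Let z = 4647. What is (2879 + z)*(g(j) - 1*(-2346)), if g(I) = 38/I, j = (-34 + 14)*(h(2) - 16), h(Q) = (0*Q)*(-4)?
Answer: 1412551177/80 ≈ 1.7657e+7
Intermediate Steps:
h(Q) = 0 (h(Q) = 0*(-4) = 0)
j = 320 (j = (-34 + 14)*(0 - 16) = -20*(-16) = 320)
(2879 + z)*(g(j) - 1*(-2346)) = (2879 + 4647)*(38/320 - 1*(-2346)) = 7526*(38*(1/320) + 2346) = 7526*(19/160 + 2346) = 7526*(375379/160) = 1412551177/80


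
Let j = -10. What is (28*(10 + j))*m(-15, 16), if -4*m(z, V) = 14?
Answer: 0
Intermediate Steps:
m(z, V) = -7/2 (m(z, V) = -1/4*14 = -7/2)
(28*(10 + j))*m(-15, 16) = (28*(10 - 10))*(-7/2) = (28*0)*(-7/2) = 0*(-7/2) = 0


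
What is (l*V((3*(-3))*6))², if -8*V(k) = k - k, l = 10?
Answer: 0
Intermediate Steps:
V(k) = 0 (V(k) = -(k - k)/8 = -⅛*0 = 0)
(l*V((3*(-3))*6))² = (10*0)² = 0² = 0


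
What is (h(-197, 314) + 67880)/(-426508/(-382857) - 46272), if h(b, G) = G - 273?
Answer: -3714861471/2530733228 ≈ -1.4679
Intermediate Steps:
h(b, G) = -273 + G
(h(-197, 314) + 67880)/(-426508/(-382857) - 46272) = ((-273 + 314) + 67880)/(-426508/(-382857) - 46272) = (41 + 67880)/(-426508*(-1/382857) - 46272) = 67921/(426508/382857 - 46272) = 67921/(-17715132596/382857) = 67921*(-382857/17715132596) = -3714861471/2530733228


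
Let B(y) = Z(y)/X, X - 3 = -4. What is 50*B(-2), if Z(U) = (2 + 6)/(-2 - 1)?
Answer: 400/3 ≈ 133.33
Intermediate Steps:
Z(U) = -8/3 (Z(U) = 8/(-3) = 8*(-⅓) = -8/3)
X = -1 (X = 3 - 4 = -1)
B(y) = 8/3 (B(y) = -8/3/(-1) = -8/3*(-1) = 8/3)
50*B(-2) = 50*(8/3) = 400/3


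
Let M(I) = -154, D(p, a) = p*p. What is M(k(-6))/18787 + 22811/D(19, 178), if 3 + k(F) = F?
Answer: 428494663/6782107 ≈ 63.180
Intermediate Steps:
k(F) = -3 + F
D(p, a) = p²
M(k(-6))/18787 + 22811/D(19, 178) = -154/18787 + 22811/(19²) = -154*1/18787 + 22811/361 = -154/18787 + 22811*(1/361) = -154/18787 + 22811/361 = 428494663/6782107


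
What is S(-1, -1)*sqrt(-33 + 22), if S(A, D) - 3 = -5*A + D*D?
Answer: 9*I*sqrt(11) ≈ 29.85*I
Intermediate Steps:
S(A, D) = 3 + D**2 - 5*A (S(A, D) = 3 + (-5*A + D*D) = 3 + (-5*A + D**2) = 3 + (D**2 - 5*A) = 3 + D**2 - 5*A)
S(-1, -1)*sqrt(-33 + 22) = (3 + (-1)**2 - 5*(-1))*sqrt(-33 + 22) = (3 + 1 + 5)*sqrt(-11) = 9*(I*sqrt(11)) = 9*I*sqrt(11)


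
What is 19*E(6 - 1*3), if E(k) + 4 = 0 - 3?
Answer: -133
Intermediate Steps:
E(k) = -7 (E(k) = -4 + (0 - 3) = -4 - 3 = -7)
19*E(6 - 1*3) = 19*(-7) = -133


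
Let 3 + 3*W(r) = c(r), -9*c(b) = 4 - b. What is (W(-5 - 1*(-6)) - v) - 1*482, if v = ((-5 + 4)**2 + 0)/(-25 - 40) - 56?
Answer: -249851/585 ≈ -427.10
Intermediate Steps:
c(b) = -4/9 + b/9 (c(b) = -(4 - b)/9 = -4/9 + b/9)
W(r) = -31/27 + r/27 (W(r) = -1 + (-4/9 + r/9)/3 = -1 + (-4/27 + r/27) = -31/27 + r/27)
v = -3641/65 (v = ((-1)**2 + 0)/(-65) - 56 = (1 + 0)*(-1/65) - 56 = 1*(-1/65) - 56 = -1/65 - 56 = -3641/65 ≈ -56.015)
(W(-5 - 1*(-6)) - v) - 1*482 = ((-31/27 + (-5 - 1*(-6))/27) - 1*(-3641/65)) - 1*482 = ((-31/27 + (-5 + 6)/27) + 3641/65) - 482 = ((-31/27 + (1/27)*1) + 3641/65) - 482 = ((-31/27 + 1/27) + 3641/65) - 482 = (-10/9 + 3641/65) - 482 = 32119/585 - 482 = -249851/585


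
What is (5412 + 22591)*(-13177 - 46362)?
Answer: -1667270617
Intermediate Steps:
(5412 + 22591)*(-13177 - 46362) = 28003*(-59539) = -1667270617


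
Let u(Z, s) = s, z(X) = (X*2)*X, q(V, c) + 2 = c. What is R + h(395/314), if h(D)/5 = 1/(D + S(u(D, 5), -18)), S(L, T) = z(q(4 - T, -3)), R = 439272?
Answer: 1414016882/3219 ≈ 4.3927e+5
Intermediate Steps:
q(V, c) = -2 + c
z(X) = 2*X² (z(X) = (2*X)*X = 2*X²)
S(L, T) = 50 (S(L, T) = 2*(-2 - 3)² = 2*(-5)² = 2*25 = 50)
h(D) = 5/(50 + D) (h(D) = 5/(D + 50) = 5/(50 + D))
R + h(395/314) = 439272 + 5/(50 + 395/314) = 439272 + 5/(16095/314) = 439272 + 5*(314/16095) = 439272 + 314/3219 = 1414016882/3219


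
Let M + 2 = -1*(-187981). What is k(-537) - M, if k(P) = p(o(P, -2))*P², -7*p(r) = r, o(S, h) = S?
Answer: 153538300/7 ≈ 2.1934e+7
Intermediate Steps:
p(r) = -r/7
k(P) = -P³/7 (k(P) = (-P/7)*P² = -P³/7)
M = 187979 (M = -2 - 1*(-187981) = -2 + 187981 = 187979)
k(-537) - M = -⅐*(-537)³ - 1*187979 = -⅐*(-154854153) - 187979 = 154854153/7 - 187979 = 153538300/7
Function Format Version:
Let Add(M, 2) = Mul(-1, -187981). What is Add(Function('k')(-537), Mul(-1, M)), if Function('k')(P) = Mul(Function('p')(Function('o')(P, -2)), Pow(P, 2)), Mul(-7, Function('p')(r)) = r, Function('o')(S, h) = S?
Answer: Rational(153538300, 7) ≈ 2.1934e+7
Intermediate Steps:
Function('p')(r) = Mul(Rational(-1, 7), r)
Function('k')(P) = Mul(Rational(-1, 7), Pow(P, 3)) (Function('k')(P) = Mul(Mul(Rational(-1, 7), P), Pow(P, 2)) = Mul(Rational(-1, 7), Pow(P, 3)))
M = 187979 (M = Add(-2, Mul(-1, -187981)) = Add(-2, 187981) = 187979)
Add(Function('k')(-537), Mul(-1, M)) = Add(Mul(Rational(-1, 7), Pow(-537, 3)), Mul(-1, 187979)) = Add(Mul(Rational(-1, 7), -154854153), -187979) = Add(Rational(154854153, 7), -187979) = Rational(153538300, 7)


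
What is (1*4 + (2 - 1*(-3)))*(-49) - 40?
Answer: -481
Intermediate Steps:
(1*4 + (2 - 1*(-3)))*(-49) - 40 = (4 + (2 + 3))*(-49) - 40 = (4 + 5)*(-49) - 40 = 9*(-49) - 40 = -441 - 40 = -481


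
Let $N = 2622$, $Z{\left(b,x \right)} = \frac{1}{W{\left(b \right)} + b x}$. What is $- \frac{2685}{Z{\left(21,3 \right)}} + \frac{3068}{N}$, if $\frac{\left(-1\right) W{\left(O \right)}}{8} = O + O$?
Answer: $\frac{960971089}{1311} \approx 7.3301 \cdot 10^{5}$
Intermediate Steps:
$W{\left(O \right)} = - 16 O$ ($W{\left(O \right)} = - 8 \left(O + O\right) = - 8 \cdot 2 O = - 16 O$)
$Z{\left(b,x \right)} = \frac{1}{- 16 b + b x}$
$- \frac{2685}{Z{\left(21,3 \right)}} + \frac{3068}{N} = - \frac{2685}{\frac{1}{21} \frac{1}{-16 + 3}} + \frac{3068}{2622} = - \frac{2685}{\frac{1}{21} \frac{1}{-13}} + 3068 \cdot \frac{1}{2622} = - \frac{2685}{\frac{1}{21} \left(- \frac{1}{13}\right)} + \frac{1534}{1311} = - \frac{2685}{- \frac{1}{273}} + \frac{1534}{1311} = \left(-2685\right) \left(-273\right) + \frac{1534}{1311} = 733005 + \frac{1534}{1311} = \frac{960971089}{1311}$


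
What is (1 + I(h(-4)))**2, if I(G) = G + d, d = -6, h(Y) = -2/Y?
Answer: 81/4 ≈ 20.250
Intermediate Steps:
I(G) = -6 + G (I(G) = G - 6 = -6 + G)
(1 + I(h(-4)))**2 = (1 + (-6 - 2/(-4)))**2 = (1 + (-6 - 2*(-1/4)))**2 = (1 + (-6 + 1/2))**2 = (1 - 11/2)**2 = (-9/2)**2 = 81/4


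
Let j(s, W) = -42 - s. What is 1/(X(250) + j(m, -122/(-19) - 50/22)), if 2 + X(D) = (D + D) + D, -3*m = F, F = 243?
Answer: 1/787 ≈ 0.0012706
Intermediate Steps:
m = -81 (m = -⅓*243 = -81)
X(D) = -2 + 3*D (X(D) = -2 + ((D + D) + D) = -2 + (2*D + D) = -2 + 3*D)
1/(X(250) + j(m, -122/(-19) - 50/22)) = 1/((-2 + 3*250) + (-42 - 1*(-81))) = 1/((-2 + 750) + (-42 + 81)) = 1/(748 + 39) = 1/787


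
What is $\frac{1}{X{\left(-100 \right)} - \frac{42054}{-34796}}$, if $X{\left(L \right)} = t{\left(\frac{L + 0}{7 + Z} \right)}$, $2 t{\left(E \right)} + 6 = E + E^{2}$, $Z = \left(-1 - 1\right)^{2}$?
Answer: $\frac{2105158}{73649893} \approx 0.028583$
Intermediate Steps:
$Z = 4$ ($Z = \left(-2\right)^{2} = 4$)
$t{\left(E \right)} = -3 + \frac{E}{2} + \frac{E^{2}}{2}$ ($t{\left(E \right)} = -3 + \frac{E + E^{2}}{2} = -3 + \left(\frac{E}{2} + \frac{E^{2}}{2}\right) = -3 + \frac{E}{2} + \frac{E^{2}}{2}$)
$X{\left(L \right)} = -3 + \frac{L}{22} + \frac{L^{2}}{242}$ ($X{\left(L \right)} = -3 + \frac{\left(L + 0\right) \frac{1}{7 + 4}}{2} + \frac{\left(\frac{L + 0}{7 + 4}\right)^{2}}{2} = -3 + \frac{L \frac{1}{11}}{2} + \frac{\left(\frac{L}{11}\right)^{2}}{2} = -3 + \frac{L \frac{1}{11}}{2} + \frac{\left(L \frac{1}{11}\right)^{2}}{2} = -3 + \frac{\frac{1}{11} L}{2} + \frac{\left(\frac{L}{11}\right)^{2}}{2} = -3 + \frac{L}{22} + \frac{\frac{1}{121} L^{2}}{2} = -3 + \frac{L}{22} + \frac{L^{2}}{242}$)
$\frac{1}{X{\left(-100 \right)} - \frac{42054}{-34796}} = \frac{1}{\left(-3 + \frac{1}{22} \left(-100\right) + \frac{\left(-100\right)^{2}}{242}\right) - \frac{42054}{-34796}} = \frac{1}{\left(-3 - \frac{50}{11} + \frac{1}{242} \cdot 10000\right) - - \frac{21027}{17398}} = \frac{1}{\left(-3 - \frac{50}{11} + \frac{5000}{121}\right) + \frac{21027}{17398}} = \frac{1}{\frac{4087}{121} + \frac{21027}{17398}} = \frac{1}{\frac{73649893}{2105158}} = \frac{2105158}{73649893}$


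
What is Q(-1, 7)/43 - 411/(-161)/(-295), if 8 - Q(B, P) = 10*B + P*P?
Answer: -1490018/2042285 ≈ -0.72958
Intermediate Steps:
Q(B, P) = 8 - P**2 - 10*B (Q(B, P) = 8 - (10*B + P*P) = 8 - (10*B + P**2) = 8 - (P**2 + 10*B) = 8 + (-P**2 - 10*B) = 8 - P**2 - 10*B)
Q(-1, 7)/43 - 411/(-161)/(-295) = (8 - 1*7**2 - 10*(-1))/43 - 411/(-161)/(-295) = (8 - 1*49 + 10)*(1/43) - 411*(-1/161)*(-1/295) = (8 - 49 + 10)*(1/43) + (411/161)*(-1/295) = -31*1/43 - 411/47495 = -31/43 - 411/47495 = -1490018/2042285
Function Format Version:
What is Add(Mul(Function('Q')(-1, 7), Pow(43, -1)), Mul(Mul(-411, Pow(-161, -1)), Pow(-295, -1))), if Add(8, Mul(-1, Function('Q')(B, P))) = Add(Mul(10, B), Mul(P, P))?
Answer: Rational(-1490018, 2042285) ≈ -0.72958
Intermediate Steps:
Function('Q')(B, P) = Add(8, Mul(-1, Pow(P, 2)), Mul(-10, B)) (Function('Q')(B, P) = Add(8, Mul(-1, Add(Mul(10, B), Mul(P, P)))) = Add(8, Mul(-1, Add(Mul(10, B), Pow(P, 2)))) = Add(8, Mul(-1, Add(Pow(P, 2), Mul(10, B)))) = Add(8, Add(Mul(-1, Pow(P, 2)), Mul(-10, B))) = Add(8, Mul(-1, Pow(P, 2)), Mul(-10, B)))
Add(Mul(Function('Q')(-1, 7), Pow(43, -1)), Mul(Mul(-411, Pow(-161, -1)), Pow(-295, -1))) = Add(Mul(Add(8, Mul(-1, Pow(7, 2)), Mul(-10, -1)), Pow(43, -1)), Mul(Mul(-411, Pow(-161, -1)), Pow(-295, -1))) = Add(Mul(Add(8, Mul(-1, 49), 10), Rational(1, 43)), Mul(Mul(-411, Rational(-1, 161)), Rational(-1, 295))) = Add(Mul(Add(8, -49, 10), Rational(1, 43)), Mul(Rational(411, 161), Rational(-1, 295))) = Add(Mul(-31, Rational(1, 43)), Rational(-411, 47495)) = Add(Rational(-31, 43), Rational(-411, 47495)) = Rational(-1490018, 2042285)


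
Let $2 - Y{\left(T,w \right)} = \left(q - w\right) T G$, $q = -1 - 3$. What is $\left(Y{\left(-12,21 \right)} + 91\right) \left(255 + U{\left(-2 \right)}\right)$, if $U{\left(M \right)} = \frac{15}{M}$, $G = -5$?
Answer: $\frac{788535}{2} \approx 3.9427 \cdot 10^{5}$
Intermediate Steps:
$q = -4$
$Y{\left(T,w \right)} = 2 + 5 T \left(-4 - w\right)$ ($Y{\left(T,w \right)} = 2 - \left(-4 - w\right) T \left(-5\right) = 2 - T \left(-4 - w\right) \left(-5\right) = 2 - - 5 T \left(-4 - w\right) = 2 + 5 T \left(-4 - w\right)$)
$\left(Y{\left(-12,21 \right)} + 91\right) \left(255 + U{\left(-2 \right)}\right) = \left(\left(2 - -240 - \left(-60\right) 21\right) + 91\right) \left(255 + \frac{15}{-2}\right) = \left(\left(2 + 240 + 1260\right) + 91\right) \left(255 + 15 \left(- \frac{1}{2}\right)\right) = \left(1502 + 91\right) \left(255 - \frac{15}{2}\right) = 1593 \cdot \frac{495}{2} = \frac{788535}{2}$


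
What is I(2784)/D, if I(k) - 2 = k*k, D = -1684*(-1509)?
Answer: 3875329/1270578 ≈ 3.0501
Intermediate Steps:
D = 2541156
I(k) = 2 + k**2 (I(k) = 2 + k*k = 2 + k**2)
I(2784)/D = (2 + 2784**2)/2541156 = (2 + 7750656)*(1/2541156) = 7750658*(1/2541156) = 3875329/1270578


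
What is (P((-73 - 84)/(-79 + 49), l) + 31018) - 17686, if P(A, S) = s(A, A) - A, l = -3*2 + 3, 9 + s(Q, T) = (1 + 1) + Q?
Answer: 13325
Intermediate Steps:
s(Q, T) = -7 + Q (s(Q, T) = -9 + ((1 + 1) + Q) = -9 + (2 + Q) = -7 + Q)
l = -3 (l = -6 + 3 = -3)
P(A, S) = -7 (P(A, S) = (-7 + A) - A = -7)
(P((-73 - 84)/(-79 + 49), l) + 31018) - 17686 = (-7 + 31018) - 17686 = 31011 - 17686 = 13325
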